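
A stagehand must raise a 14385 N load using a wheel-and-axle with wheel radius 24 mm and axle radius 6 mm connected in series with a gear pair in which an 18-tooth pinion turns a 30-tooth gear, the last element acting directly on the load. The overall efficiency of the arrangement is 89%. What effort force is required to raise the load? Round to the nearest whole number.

2424 N

Wheel-and-axle MA = R/r = 24/6 = 4.
Gear pair MA = 30/18 = 1.6667.
Combined ideal MA = 4 × 1.6667 = 6.6667.
Actual MA = 6.6667 × 0.89 = 5.9333.
Effort = load / actual MA = 14385 / 5.9333 = 2424.4 N.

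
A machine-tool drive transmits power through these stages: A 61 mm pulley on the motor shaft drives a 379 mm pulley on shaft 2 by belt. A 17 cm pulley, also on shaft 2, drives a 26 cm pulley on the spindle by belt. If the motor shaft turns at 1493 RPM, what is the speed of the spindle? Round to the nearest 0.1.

157.1 RPM

Belt: ratio = 379/61 = 6.2131, so shaft 2 turns at 1493 / 6.2131 = 240.3 RPM.
Belt: ratio = 26/17 = 1.5294, so the spindle turns at 240.3 / 1.5294 = 157.12 RPM.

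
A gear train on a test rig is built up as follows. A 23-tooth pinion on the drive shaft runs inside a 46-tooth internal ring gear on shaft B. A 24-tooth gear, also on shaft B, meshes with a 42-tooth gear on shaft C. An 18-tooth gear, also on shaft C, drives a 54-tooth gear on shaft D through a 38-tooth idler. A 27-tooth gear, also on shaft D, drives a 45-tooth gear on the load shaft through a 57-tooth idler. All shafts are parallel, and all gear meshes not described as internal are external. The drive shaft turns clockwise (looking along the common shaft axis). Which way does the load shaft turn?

counterclockwise

the drive shaft → shaft B: internal mesh, same direction → CW.
shaft B → shaft C: external mesh, 1 reversal → CCW.
shaft C → shaft D: driver → idler → driven is 2 external meshes, 2 reversals → CCW.
shaft D → the load shaft: driver → idler → driven is 2 external meshes, 2 reversals → CCW.
5 reversals in total — an odd number — so the load shaft turns opposite to the drive shaft.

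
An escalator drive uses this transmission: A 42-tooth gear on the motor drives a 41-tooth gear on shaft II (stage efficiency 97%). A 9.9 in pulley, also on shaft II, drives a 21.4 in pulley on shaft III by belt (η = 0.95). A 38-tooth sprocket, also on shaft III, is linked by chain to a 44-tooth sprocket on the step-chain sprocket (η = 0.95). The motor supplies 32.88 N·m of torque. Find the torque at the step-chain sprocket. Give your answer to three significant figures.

70.3 N·m

Gear mesh: ratio = 41/42 = 0.97619; torque at shaft II = 32.88 × 0.97619 × 0.97 = 31.134 N·m.
Belt: ratio = 21.4/9.9 = 2.1616; torque at shaft III = 31.134 × 2.1616 × 0.95 = 63.935 N·m.
Chain: ratio = 44/38 = 1.1579; torque at the step-chain sprocket = 63.935 × 1.1579 × 0.95 = 70.329 N·m.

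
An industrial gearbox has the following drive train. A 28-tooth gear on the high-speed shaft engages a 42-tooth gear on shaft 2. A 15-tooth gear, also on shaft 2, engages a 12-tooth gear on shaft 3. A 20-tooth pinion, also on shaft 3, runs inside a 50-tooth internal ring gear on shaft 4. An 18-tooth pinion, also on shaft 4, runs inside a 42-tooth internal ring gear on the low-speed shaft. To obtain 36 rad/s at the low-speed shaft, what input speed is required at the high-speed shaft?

Overall ratio R = 1.5 × 0.8 × 2.5 × 2.3333 = 7.
Required input speed = output speed × R = 36 × 7 = 252 rad/s.

252 rad/s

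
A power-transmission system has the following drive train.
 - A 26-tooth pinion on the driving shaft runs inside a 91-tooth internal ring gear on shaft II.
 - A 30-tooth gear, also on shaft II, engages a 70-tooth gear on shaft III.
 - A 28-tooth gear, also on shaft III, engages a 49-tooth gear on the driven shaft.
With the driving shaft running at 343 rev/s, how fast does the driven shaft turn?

Internal gear: ratio = 91/26 = 3.5, so shaft II turns at 343 / 3.5 = 98 rev/s.
Gear mesh: ratio = 70/30 = 2.3333, so shaft III turns at 98 / 2.3333 = 42 rev/s.
Gear mesh: ratio = 49/28 = 1.75, so the driven shaft turns at 42 / 1.75 = 24 rev/s.

24 rev/s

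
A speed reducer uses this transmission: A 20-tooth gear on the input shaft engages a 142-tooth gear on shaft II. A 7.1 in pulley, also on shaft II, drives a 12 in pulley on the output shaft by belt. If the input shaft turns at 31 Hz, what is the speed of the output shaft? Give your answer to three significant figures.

Gear mesh: ratio = 142/20 = 7.1, so shaft II turns at 31 / 7.1 = 4.3662 Hz.
Belt: ratio = 12/7.1 = 1.6901, so the output shaft turns at 4.3662 / 1.6901 = 2.5833 Hz.

2.58 Hz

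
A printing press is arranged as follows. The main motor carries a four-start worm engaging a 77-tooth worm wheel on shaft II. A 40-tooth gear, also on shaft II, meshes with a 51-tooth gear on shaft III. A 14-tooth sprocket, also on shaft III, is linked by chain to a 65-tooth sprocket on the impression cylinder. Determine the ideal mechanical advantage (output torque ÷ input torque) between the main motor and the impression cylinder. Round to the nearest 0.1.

Each stage contributes driven/driver: worm 77/4 = 19.25, gear mesh 51/40 = 1.275, chain 65/14 = 4.6429.
Overall: 19.25 × 1.275 × 4.6429 = 113.95.

114.0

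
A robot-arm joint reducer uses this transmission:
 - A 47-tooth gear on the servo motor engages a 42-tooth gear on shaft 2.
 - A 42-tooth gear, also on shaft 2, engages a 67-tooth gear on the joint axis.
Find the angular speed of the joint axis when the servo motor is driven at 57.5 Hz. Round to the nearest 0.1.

40.3 Hz

Gear mesh: ratio = 42/47 = 0.89362, so shaft 2 turns at 57.5 / 0.89362 = 64.345 Hz.
Gear mesh: ratio = 67/42 = 1.5952, so the joint axis turns at 64.345 / 1.5952 = 40.336 Hz.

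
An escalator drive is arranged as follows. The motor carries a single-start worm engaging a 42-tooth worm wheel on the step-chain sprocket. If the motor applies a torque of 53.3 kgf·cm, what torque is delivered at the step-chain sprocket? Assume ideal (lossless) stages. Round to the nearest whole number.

2239 kgf·cm

Worm: ratio = 42/1 = 42; torque at the step-chain sprocket = 53.3 × 42 = 2238.6 kgf·cm.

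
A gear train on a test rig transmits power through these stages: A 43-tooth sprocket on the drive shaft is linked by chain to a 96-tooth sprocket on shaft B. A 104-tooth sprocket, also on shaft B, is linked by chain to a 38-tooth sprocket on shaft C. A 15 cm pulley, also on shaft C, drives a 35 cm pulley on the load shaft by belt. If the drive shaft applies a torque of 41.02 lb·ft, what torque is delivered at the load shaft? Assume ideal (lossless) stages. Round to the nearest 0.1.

chain 96/43 = 2.2326 → τ = 41.02·2.2326 = 91.58 lb·ft
chain 38/104 = 0.36538 → τ = 91.58·0.36538 = 33.462 lb·ft
belt 35/15 = 2.3333 → τ = 33.462·2.3333 = 78.077 lb·ft

78.1 lb·ft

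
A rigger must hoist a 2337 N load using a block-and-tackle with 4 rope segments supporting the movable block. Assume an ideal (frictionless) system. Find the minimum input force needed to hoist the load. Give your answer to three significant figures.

584 N

Block-and-tackle MA = number of supporting rope parts = 4.
Effort = load / MA = 2337 / 4 = 584.25 N.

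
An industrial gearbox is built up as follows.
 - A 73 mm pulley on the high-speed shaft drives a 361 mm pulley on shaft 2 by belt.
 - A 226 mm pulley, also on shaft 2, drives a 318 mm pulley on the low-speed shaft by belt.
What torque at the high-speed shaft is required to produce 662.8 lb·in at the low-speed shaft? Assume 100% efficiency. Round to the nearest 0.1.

95.3 lb·in

Overall ratio R = 4.9452 × 1.4071 = 6.9583.
Input torque = output torque / R = 662.8 / 6.9583 = 95.253 lb·in.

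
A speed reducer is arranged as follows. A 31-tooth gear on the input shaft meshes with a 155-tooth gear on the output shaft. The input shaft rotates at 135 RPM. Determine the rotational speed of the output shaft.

Gear mesh: ratio = 155/31 = 5, so the output shaft turns at 135 / 5 = 27 RPM.

27 RPM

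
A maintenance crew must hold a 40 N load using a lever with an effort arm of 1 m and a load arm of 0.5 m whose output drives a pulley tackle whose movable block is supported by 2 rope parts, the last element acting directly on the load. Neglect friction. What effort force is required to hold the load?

Lever MA = effort arm / load arm = 1/0.5 = 2.
Block-and-tackle MA = number of supporting rope parts = 2.
Combined ideal MA = 2 × 2 = 4.
Effort = load / MA = 40 / 4 = 10 N.

10 N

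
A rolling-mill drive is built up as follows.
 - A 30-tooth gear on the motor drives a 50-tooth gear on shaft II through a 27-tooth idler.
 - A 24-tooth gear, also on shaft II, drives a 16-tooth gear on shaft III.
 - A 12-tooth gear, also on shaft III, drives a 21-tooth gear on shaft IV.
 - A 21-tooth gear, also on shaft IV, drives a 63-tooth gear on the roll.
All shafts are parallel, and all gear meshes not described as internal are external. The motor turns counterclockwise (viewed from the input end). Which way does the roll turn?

clockwise

the motor → shaft II: driver → idler → driven is 2 external meshes, 2 reversals → CCW.
shaft II → shaft III: external mesh, 1 reversal → CW.
shaft III → shaft IV: external mesh, 1 reversal → CCW.
shaft IV → the roll: external mesh, 1 reversal → CW.
5 reversals in total — an odd number — so the roll turns opposite to the motor.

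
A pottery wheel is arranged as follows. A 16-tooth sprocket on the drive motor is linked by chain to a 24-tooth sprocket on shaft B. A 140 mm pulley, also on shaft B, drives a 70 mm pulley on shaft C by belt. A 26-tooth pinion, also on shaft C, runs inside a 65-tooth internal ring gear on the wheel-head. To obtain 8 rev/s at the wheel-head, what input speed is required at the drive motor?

15 rev/s

Overall ratio R = 1.5 × 0.5 × 2.5 = 1.875.
Required input speed = output speed × R = 8 × 1.875 = 15 rev/s.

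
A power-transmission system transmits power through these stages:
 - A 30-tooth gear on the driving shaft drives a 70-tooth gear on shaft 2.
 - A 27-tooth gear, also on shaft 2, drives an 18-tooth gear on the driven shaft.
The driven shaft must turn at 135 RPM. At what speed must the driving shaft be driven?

210 RPM

Overall ratio R = 2.3333 × 0.66667 = 1.5556.
Required input speed = output speed × R = 135 × 1.5556 = 210 RPM.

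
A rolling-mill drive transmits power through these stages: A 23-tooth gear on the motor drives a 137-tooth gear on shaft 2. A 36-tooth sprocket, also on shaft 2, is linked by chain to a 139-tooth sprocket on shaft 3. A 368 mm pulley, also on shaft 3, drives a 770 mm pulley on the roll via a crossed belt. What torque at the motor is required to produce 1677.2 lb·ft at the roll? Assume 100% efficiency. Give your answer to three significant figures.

34.9 lb·ft

Overall ratio R = 5.9565 × 3.8611 × 2.0924 = 48.122.
Input torque = output torque / R = 1677.2 / 48.122 = 34.853 lb·ft.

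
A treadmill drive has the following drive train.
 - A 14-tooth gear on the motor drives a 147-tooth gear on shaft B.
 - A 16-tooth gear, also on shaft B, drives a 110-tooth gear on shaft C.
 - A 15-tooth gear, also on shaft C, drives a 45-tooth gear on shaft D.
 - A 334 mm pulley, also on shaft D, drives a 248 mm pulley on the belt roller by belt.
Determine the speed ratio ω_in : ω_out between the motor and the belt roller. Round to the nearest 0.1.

Each stage contributes driven/driver: gear mesh 147/14 = 10.5, gear mesh 110/16 = 6.875, gear mesh 45/15 = 3, belt 248/334 = 0.74251.
Overall: 10.5 × 6.875 × 3 × 0.74251 = 160.8.

160.8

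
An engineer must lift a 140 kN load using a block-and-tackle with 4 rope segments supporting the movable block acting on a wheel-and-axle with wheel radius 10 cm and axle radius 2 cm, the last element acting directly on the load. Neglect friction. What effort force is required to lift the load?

Block-and-tackle MA = number of supporting rope parts = 4.
Wheel-and-axle MA = R/r = 10/2 = 5.
Combined ideal MA = 4 × 5 = 20.
Effort = load / MA = 140 / 20 = 7 kN.

7 kN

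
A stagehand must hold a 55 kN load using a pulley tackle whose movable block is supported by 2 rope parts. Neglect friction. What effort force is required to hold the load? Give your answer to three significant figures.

27.5 kN

Block-and-tackle MA = number of supporting rope parts = 2.
Effort = load / MA = 55 / 2 = 27.5 kN.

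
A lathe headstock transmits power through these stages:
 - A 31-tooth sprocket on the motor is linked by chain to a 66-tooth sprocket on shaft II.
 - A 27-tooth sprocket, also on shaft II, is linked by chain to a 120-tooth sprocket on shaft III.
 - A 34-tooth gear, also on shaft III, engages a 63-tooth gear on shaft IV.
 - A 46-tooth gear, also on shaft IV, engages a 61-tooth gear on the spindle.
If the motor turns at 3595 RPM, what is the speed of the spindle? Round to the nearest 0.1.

154.6 RPM

Chain: ratio = 66/31 = 2.129, so shaft II turns at 3595 / 2.129 = 1688.6 RPM.
Chain: ratio = 120/27 = 4.4444, so shaft III turns at 1688.6 / 4.4444 = 379.93 RPM.
Gear mesh: ratio = 63/34 = 1.8529, so shaft IV turns at 379.93 / 1.8529 = 205.04 RPM.
Gear mesh: ratio = 61/46 = 1.3261, so the spindle turns at 205.04 / 1.3261 = 154.62 RPM.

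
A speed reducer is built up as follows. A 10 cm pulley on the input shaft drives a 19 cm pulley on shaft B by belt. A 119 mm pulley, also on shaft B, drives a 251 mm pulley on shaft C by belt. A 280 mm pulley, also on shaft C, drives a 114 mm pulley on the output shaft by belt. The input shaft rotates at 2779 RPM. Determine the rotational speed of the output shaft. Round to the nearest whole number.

Belt: ratio = 19/10 = 1.9, so shaft B turns at 2779 / 1.9 = 1462.6 RPM.
Belt: ratio = 251/119 = 2.1092, so shaft C turns at 1462.6 / 2.1092 = 693.44 RPM.
Belt: ratio = 114/280 = 0.40714, so the output shaft turns at 693.44 / 0.40714 = 1703.2 RPM.

1703 RPM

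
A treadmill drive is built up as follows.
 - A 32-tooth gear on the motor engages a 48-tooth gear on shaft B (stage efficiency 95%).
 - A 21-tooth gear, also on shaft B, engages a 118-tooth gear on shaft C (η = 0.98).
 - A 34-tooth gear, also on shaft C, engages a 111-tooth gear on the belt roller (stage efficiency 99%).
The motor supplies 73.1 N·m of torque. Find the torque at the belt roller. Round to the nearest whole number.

Gear mesh: ratio = 48/32 = 1.5; torque at shaft B = 73.1 × 1.5 × 0.95 = 104.17 N·m.
Gear mesh: ratio = 118/21 = 5.619; torque at shaft C = 104.17 × 5.619 × 0.98 = 573.62 N·m.
Gear mesh: ratio = 111/34 = 3.2647; torque at the belt roller = 573.62 × 3.2647 × 0.99 = 1854 N·m.

1854 N·m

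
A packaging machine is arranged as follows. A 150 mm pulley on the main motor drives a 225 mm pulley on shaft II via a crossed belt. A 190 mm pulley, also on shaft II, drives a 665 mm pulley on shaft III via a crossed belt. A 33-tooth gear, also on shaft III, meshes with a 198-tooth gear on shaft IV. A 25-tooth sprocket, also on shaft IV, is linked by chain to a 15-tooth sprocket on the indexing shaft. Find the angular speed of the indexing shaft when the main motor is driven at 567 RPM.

30 RPM

belt 225/150 = 1.5 → 567/1.5 = 378 RPM
belt 665/190 = 3.5 → 378/3.5 = 108 RPM
gear mesh 198/33 = 6 → 108/6 = 18 RPM
chain 15/25 = 0.6 → 18/0.6 = 30 RPM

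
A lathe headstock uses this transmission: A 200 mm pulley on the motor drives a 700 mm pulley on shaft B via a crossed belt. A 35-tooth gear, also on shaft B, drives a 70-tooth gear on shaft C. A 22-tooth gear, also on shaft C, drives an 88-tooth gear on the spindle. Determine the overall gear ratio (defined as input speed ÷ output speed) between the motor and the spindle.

28

Each stage contributes driven/driver: belt 700/200 = 3.5, gear mesh 70/35 = 2, gear mesh 88/22 = 4.
Overall: 3.5 × 2 × 4 = 28.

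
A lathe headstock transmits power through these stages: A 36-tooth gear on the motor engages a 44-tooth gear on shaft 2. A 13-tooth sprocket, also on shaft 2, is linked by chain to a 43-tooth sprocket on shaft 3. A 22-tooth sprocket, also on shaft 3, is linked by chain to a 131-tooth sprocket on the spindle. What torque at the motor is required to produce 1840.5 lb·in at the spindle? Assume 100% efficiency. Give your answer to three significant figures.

76.5 lb·in

Overall ratio R = 1.2222 × 3.3077 × 5.9545 = 24.073.
Input torque = output torque / R = 1840.5 / 24.073 = 76.456 lb·in.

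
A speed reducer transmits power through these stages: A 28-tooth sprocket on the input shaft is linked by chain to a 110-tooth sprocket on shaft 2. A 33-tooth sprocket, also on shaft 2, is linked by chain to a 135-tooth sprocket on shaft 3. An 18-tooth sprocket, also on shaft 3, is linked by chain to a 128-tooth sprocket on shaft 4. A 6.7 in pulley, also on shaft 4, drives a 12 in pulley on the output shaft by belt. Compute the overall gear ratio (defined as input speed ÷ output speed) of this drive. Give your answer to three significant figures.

205

Each stage contributes driven/driver: chain 110/28 = 3.9286, chain 135/33 = 4.0909, chain 128/18 = 7.1111, belt 12/6.7 = 1.791.
Overall: 3.9286 × 4.0909 × 7.1111 × 1.791 = 204.69.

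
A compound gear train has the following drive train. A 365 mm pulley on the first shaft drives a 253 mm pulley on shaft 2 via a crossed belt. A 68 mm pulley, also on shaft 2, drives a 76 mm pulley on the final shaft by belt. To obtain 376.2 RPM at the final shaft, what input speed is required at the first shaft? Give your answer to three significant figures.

291 RPM

Overall ratio R = 0.69315 × 1.1176 = 0.7747.
Required input speed = output speed × R = 376.2 × 0.7747 = 291.44 RPM.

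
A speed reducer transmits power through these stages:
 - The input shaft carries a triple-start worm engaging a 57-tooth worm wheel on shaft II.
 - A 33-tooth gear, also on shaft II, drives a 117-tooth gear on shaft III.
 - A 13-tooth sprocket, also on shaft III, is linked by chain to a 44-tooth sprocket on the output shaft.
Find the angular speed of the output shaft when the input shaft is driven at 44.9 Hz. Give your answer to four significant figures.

0.1969 Hz

Worm: ratio = 57/3 = 19, so shaft II turns at 44.9 / 19 = 2.3632 Hz.
Gear mesh: ratio = 117/33 = 3.5455, so shaft III turns at 2.3632 / 3.5455 = 0.66653 Hz.
Chain: ratio = 44/13 = 3.3846, so the output shaft turns at 0.66653 / 3.3846 = 0.19693 Hz.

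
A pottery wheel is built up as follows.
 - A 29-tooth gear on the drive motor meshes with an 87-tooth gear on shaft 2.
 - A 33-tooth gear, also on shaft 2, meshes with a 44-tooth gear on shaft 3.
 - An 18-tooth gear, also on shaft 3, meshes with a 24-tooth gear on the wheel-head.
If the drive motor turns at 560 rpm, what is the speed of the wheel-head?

the drive motor → shaft 2 (gear mesh, 87/29): 560 ÷ 3 = 186.67 rpm
shaft 2 → shaft 3 (gear mesh, 44/33): 186.67 ÷ 1.3333 = 140 rpm
shaft 3 → the wheel-head (gear mesh, 24/18): 140 ÷ 1.3333 = 105 rpm

105 rpm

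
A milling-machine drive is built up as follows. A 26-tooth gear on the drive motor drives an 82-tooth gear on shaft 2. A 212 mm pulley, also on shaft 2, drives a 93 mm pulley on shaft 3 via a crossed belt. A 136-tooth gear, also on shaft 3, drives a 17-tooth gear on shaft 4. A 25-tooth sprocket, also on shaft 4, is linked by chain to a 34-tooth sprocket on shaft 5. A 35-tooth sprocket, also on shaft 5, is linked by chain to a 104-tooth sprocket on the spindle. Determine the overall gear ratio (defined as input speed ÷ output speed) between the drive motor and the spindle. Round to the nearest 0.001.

0.699

Each stage contributes driven/driver: gear mesh 82/26 = 3.1538, belt 93/212 = 0.43868, gear mesh 17/136 = 0.125, chain 34/25 = 1.36, chain 104/35 = 2.9714.
Overall: 3.1538 × 0.43868 × 0.125 × 1.36 × 2.9714 = 0.69888.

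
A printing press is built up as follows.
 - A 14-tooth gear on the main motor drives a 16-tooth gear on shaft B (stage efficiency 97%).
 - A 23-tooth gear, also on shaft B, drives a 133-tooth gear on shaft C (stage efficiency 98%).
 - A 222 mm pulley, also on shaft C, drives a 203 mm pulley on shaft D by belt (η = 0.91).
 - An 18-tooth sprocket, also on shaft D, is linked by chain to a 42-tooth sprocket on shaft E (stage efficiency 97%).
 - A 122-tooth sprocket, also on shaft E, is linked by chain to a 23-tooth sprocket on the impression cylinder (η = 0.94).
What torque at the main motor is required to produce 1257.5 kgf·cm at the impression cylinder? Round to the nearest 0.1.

599.7 kgf·cm

Overall ratio R = 1.1429 × 5.7826 × 0.91441 × 2.3333 × 0.18852 = 2.6583; overall efficiency η = 0.97 × 0.98 × 0.91 × 0.97 × 0.94 = 0.7887.
Input torque = output torque / (R × η) = 1257.5 / (2.6583 × 0.7887) = 599.74 kgf·cm.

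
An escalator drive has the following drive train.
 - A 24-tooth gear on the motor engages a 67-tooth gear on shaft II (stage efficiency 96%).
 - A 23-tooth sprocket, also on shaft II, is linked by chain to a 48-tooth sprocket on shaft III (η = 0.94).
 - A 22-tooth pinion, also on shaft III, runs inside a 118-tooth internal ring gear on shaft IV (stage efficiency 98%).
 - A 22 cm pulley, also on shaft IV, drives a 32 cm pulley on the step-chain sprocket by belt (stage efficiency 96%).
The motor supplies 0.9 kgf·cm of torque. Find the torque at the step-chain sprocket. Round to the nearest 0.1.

Gear mesh: ratio = 67/24 = 2.7917; torque at shaft II = 0.9 × 2.7917 × 0.96 = 2.412 kgf·cm.
Chain: ratio = 48/23 = 2.087; torque at shaft III = 2.412 × 2.087 × 0.94 = 4.7317 kgf·cm.
Internal gear: ratio = 118/22 = 5.3636; torque at shaft IV = 4.7317 × 5.3636 × 0.98 = 24.872 kgf·cm.
Belt: ratio = 32/22 = 1.4545; torque at the step-chain sprocket = 24.872 × 1.4545 × 0.96 = 34.73 kgf·cm.

34.7 kgf·cm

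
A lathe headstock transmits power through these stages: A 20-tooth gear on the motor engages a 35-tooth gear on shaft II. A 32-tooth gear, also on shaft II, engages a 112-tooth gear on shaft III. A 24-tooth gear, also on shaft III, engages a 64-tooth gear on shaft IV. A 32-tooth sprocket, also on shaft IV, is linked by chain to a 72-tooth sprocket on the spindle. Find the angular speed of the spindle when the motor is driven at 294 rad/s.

Gear mesh: ratio = 35/20 = 1.75, so shaft II turns at 294 / 1.75 = 168 rad/s.
Gear mesh: ratio = 112/32 = 3.5, so shaft III turns at 168 / 3.5 = 48 rad/s.
Gear mesh: ratio = 64/24 = 2.6667, so shaft IV turns at 48 / 2.6667 = 18 rad/s.
Chain: ratio = 72/32 = 2.25, so the spindle turns at 18 / 2.25 = 8 rad/s.

8 rad/s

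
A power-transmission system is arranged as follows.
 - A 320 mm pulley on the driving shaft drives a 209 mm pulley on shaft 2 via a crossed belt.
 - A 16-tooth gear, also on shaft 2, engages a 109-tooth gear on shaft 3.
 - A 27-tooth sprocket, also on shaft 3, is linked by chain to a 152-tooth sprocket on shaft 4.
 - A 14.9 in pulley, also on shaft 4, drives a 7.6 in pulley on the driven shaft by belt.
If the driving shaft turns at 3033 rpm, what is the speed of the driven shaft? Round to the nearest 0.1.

belt 209/320 = 0.65312 → 3033/0.65312 = 4643.8 rpm
gear mesh 109/16 = 6.8125 → 4643.8/6.8125 = 681.66 rpm
chain 152/27 = 5.6296 → 681.66/5.6296 = 121.08 rpm
belt 7.6/14.9 = 0.51007 → 121.08/0.51007 = 237.39 rpm

237.4 rpm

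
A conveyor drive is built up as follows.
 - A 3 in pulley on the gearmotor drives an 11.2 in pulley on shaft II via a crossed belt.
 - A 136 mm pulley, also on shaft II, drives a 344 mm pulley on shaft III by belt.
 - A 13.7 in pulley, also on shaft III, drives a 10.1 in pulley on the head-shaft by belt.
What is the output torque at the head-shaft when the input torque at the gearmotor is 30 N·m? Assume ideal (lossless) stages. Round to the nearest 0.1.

After the belt (11.2/3): 30 × 3.7333 = 112 N·m
After the belt (344/136): 112 × 2.5294 = 283.29 N·m
After the belt (10.1/13.7): 283.29 × 0.73723 = 208.85 N·m

208.9 N·m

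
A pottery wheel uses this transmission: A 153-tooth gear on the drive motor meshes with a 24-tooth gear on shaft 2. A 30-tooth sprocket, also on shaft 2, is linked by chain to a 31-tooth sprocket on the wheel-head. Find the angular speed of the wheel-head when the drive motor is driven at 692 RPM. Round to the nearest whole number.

Gear mesh: ratio = 24/153 = 0.15686, so shaft 2 turns at 692 / 0.15686 = 4411.5 RPM.
Chain: ratio = 31/30 = 1.0333, so the wheel-head turns at 4411.5 / 1.0333 = 4269.2 RPM.

4269 RPM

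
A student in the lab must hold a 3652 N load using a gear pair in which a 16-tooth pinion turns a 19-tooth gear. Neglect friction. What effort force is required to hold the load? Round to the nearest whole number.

3075 N

Gear pair MA = 19/16 = 1.1875.
Effort = load / MA = 3652 / 1.1875 = 3075.4 N.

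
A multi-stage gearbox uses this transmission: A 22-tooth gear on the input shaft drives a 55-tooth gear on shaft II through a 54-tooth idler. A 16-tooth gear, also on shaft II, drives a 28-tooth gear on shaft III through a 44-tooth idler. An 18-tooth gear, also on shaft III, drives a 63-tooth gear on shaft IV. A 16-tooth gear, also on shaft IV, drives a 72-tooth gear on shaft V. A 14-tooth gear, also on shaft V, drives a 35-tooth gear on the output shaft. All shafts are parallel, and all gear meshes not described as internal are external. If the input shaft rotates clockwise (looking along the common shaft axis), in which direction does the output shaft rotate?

counterclockwise

the input shaft → shaft II: driver → idler → driven is 2 external meshes, 2 reversals → CW.
shaft II → shaft III: driver → idler → driven is 2 external meshes, 2 reversals → CW.
shaft III → shaft IV: external mesh, 1 reversal → CCW.
shaft IV → shaft V: external mesh, 1 reversal → CW.
shaft V → the output shaft: external mesh, 1 reversal → CCW.
7 reversals in total — an odd number — so the output shaft turns opposite to the input shaft.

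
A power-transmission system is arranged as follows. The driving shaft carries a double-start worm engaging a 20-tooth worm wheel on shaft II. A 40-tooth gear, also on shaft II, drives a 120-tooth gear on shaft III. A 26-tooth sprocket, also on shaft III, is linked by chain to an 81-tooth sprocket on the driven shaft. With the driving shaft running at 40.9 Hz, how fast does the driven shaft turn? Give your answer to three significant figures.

0.438 Hz

the driving shaft → shaft II (worm, 20/2): 40.9 ÷ 10 = 4.09 Hz
shaft II → shaft III (gear mesh, 120/40): 4.09 ÷ 3 = 1.3633 Hz
shaft III → the driven shaft (chain, 81/26): 1.3633 ÷ 3.1154 = 0.43761 Hz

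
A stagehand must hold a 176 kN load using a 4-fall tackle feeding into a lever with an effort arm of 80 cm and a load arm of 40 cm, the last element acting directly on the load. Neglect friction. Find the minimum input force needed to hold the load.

Block-and-tackle MA = number of supporting rope parts = 4.
Lever MA = effort arm / load arm = 80/40 = 2.
Combined ideal MA = 4 × 2 = 8.
Effort = load / MA = 176 / 8 = 22 kN.

22 kN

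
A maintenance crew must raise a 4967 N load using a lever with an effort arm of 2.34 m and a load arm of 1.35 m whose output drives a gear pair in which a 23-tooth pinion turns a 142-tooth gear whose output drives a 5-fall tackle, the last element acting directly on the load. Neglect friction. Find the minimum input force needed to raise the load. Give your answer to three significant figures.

Lever MA = effort arm / load arm = 2.34/1.35 = 1.7333.
Gear pair MA = 142/23 = 6.1739.
Block-and-tackle MA = number of supporting rope parts = 5.
Combined ideal MA = 1.7333 × 6.1739 × 5 = 53.507.
Effort = load / MA = 4967 / 53.507 = 92.829 N.

92.8 N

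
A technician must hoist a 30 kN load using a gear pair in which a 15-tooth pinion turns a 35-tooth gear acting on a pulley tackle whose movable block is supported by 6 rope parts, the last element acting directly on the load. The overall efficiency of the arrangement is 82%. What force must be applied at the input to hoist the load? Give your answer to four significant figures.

Gear pair MA = 35/15 = 2.3333.
Block-and-tackle MA = number of supporting rope parts = 6.
Combined ideal MA = 2.3333 × 6 = 14.
Actual MA = 14 × 0.82 = 11.48.
Effort = load / actual MA = 30 / 11.48 = 2.6132 kN.

2.613 kN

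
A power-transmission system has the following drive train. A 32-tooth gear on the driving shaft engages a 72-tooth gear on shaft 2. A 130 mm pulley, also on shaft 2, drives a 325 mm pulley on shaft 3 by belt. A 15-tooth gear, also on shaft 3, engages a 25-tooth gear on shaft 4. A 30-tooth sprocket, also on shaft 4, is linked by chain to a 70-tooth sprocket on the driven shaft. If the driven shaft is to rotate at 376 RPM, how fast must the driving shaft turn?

8225 RPM

Overall ratio R = 2.25 × 2.5 × 1.6667 × 2.3333 = 21.875.
Required input speed = output speed × R = 376 × 21.875 = 8225 RPM.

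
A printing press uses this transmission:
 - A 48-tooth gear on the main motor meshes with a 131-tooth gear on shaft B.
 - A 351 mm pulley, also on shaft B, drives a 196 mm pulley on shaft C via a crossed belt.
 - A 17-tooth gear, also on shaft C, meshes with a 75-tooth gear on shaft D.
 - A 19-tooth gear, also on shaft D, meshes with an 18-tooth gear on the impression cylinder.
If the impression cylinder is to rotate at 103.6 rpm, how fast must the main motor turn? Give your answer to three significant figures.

660 rpm

Overall ratio R = 2.7292 × 0.5584 × 4.4118 × 0.94737 = 6.3696.
Required input speed = output speed × R = 103.6 × 6.3696 = 659.89 rpm.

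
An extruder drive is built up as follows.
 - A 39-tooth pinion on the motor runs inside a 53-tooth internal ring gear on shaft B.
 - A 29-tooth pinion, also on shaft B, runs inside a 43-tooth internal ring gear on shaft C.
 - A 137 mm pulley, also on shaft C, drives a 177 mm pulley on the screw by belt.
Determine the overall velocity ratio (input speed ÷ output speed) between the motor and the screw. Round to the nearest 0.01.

2.60

Each stage contributes driven/driver: internal gear 53/39 = 1.359, internal gear 43/29 = 1.4828, belt 177/137 = 1.292.
Overall: 1.359 × 1.4828 × 1.292 = 2.6034.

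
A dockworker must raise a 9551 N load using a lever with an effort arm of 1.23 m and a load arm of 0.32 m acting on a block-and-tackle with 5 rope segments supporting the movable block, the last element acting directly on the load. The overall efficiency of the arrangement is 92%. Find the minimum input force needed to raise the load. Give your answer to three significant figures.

Lever MA = effort arm / load arm = 1.23/0.32 = 3.8438.
Block-and-tackle MA = number of supporting rope parts = 5.
Combined ideal MA = 3.8438 × 5 = 19.219.
Actual MA = 19.219 × 0.92 = 17.681.
Effort = load / actual MA = 9551 / 17.681 = 540.18 N.

540 N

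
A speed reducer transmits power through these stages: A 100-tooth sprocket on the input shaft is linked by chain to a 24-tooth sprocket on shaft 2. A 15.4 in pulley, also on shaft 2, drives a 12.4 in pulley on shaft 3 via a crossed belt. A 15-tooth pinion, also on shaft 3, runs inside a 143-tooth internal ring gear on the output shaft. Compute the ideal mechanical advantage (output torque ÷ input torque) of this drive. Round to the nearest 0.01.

Each stage contributes driven/driver: chain 24/100 = 0.24, belt 12.4/15.4 = 0.80519, internal gear 143/15 = 9.5333.
Overall: 0.24 × 0.80519 × 9.5333 = 1.8423.

1.84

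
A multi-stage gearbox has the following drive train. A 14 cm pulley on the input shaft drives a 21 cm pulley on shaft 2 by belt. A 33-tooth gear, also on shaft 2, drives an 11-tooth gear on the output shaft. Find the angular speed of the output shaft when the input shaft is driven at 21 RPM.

42 RPM

belt 21/14 = 1.5 → 21/1.5 = 14 RPM
gear mesh 11/33 = 0.33333 → 14/0.33333 = 42 RPM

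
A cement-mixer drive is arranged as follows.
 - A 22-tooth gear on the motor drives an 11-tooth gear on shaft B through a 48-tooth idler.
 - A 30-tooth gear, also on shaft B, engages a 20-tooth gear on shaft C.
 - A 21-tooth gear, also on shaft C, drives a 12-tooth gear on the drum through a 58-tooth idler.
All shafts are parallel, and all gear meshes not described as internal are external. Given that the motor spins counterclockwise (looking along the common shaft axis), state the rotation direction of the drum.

clockwise

the motor → shaft B: driver → idler → driven is 2 external meshes, 2 reversals → CCW.
shaft B → shaft C: external mesh, 1 reversal → CW.
shaft C → the drum: driver → idler → driven is 2 external meshes, 2 reversals → CW.
5 reversals in total — an odd number — so the drum turns opposite to the motor.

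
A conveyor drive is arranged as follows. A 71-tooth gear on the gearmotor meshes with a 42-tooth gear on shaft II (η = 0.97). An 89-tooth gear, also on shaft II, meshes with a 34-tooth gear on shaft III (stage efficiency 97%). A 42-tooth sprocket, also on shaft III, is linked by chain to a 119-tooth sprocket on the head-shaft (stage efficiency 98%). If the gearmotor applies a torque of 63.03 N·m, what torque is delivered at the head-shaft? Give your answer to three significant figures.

Gear mesh: ratio = 42/71 = 0.59155; torque at shaft II = 63.03 × 0.59155 × 0.97 = 36.167 N·m.
Gear mesh: ratio = 34/89 = 0.38202; torque at shaft III = 36.167 × 0.38202 × 0.97 = 13.402 N·m.
Chain: ratio = 119/42 = 2.8333; torque at the head-shaft = 13.402 × 2.8333 × 0.98 = 37.213 N·m.

37.2 N·m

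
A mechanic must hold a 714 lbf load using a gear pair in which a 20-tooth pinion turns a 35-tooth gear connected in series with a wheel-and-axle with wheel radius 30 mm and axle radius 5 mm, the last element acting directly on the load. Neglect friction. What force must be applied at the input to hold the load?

Gear pair MA = 35/20 = 1.75.
Wheel-and-axle MA = R/r = 30/5 = 6.
Combined ideal MA = 1.75 × 6 = 10.5.
Effort = load / MA = 714 / 10.5 = 68 lbf.

68 lbf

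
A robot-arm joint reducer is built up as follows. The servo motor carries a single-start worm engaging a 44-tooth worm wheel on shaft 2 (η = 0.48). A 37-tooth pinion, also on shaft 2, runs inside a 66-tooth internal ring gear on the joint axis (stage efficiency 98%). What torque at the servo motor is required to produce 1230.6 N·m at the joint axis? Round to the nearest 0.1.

33.3 N·m

Overall ratio R = 44 × 1.7838 = 78.486; overall efficiency η = 0.48 × 0.98 = 0.4704.
Input torque = output torque / (R × η) = 1230.6 / (78.486 × 0.4704) = 33.331 N·m.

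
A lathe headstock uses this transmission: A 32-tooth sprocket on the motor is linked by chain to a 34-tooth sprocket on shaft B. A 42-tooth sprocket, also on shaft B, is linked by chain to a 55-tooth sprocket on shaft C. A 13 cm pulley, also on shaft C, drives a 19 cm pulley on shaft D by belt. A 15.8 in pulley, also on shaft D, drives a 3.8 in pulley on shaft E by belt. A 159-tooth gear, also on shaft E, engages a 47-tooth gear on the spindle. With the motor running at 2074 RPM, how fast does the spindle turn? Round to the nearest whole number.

the motor → shaft B (chain, 34/32): 2074 ÷ 1.0625 = 1952 RPM
shaft B → shaft C (chain, 55/42): 1952 ÷ 1.3095 = 1490.6 RPM
shaft C → shaft D (belt, 19/13): 1490.6 ÷ 1.4615 = 1019.9 RPM
shaft D → shaft E (belt, 3.8/15.8): 1019.9 ÷ 0.24051 = 4240.6 RPM
shaft E → the spindle (gear mesh, 47/159): 4240.6 ÷ 0.2956 = 14346 RPM

14346 RPM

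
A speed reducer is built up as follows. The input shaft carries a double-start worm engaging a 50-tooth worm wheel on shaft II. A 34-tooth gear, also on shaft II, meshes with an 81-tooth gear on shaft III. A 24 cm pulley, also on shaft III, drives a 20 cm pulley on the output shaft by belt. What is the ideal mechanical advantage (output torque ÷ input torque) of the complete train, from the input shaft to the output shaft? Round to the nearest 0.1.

Each stage contributes driven/driver: worm 50/2 = 25, gear mesh 81/34 = 2.3824, belt 20/24 = 0.83333.
Overall: 25 × 2.3824 × 0.83333 = 49.632.

49.6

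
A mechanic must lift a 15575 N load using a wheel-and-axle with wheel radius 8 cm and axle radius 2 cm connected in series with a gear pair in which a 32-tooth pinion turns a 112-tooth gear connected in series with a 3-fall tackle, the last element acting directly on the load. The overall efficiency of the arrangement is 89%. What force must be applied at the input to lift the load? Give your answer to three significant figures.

417 N

Wheel-and-axle MA = R/r = 8/2 = 4.
Gear pair MA = 112/32 = 3.5.
Block-and-tackle MA = number of supporting rope parts = 3.
Combined ideal MA = 4 × 3.5 × 3 = 42.
Actual MA = 42 × 0.89 = 37.38.
Effort = load / actual MA = 15575 / 37.38 = 416.67 N.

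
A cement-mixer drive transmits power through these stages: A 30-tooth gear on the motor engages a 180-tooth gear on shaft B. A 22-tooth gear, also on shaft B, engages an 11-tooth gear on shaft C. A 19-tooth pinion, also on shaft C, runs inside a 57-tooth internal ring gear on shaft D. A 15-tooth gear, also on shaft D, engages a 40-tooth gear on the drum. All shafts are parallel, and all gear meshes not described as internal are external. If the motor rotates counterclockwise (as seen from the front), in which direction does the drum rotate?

clockwise

the motor → shaft B: external mesh, 1 reversal → CW.
shaft B → shaft C: external mesh, 1 reversal → CCW.
shaft C → shaft D: internal mesh, same direction → CCW.
shaft D → the drum: external mesh, 1 reversal → CW.
3 reversals in total — an odd number — so the drum turns opposite to the motor.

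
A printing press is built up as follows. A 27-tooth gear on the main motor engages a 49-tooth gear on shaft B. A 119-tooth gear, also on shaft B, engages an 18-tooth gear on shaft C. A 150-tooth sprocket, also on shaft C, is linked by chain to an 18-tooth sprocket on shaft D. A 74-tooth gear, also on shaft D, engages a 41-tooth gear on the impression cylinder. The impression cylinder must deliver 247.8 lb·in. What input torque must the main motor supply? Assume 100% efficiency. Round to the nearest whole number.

13577 lb·in

Overall ratio R = 1.8148 × 0.15126 × 0.12 × 0.55405 = 0.018251.
Input torque = output torque / R = 247.8 / 0.018251 = 13577 lb·in.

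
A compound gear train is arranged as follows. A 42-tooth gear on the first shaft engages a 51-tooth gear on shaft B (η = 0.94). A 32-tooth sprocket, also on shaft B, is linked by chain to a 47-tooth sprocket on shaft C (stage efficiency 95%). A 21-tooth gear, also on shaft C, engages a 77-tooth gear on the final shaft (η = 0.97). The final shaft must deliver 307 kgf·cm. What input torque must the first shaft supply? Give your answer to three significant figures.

Overall ratio R = 1.2143 × 1.4688 × 3.6667 = 6.5394; overall efficiency η = 0.94 × 0.95 × 0.97 = 0.8662.
Input torque = output torque / (R × η) = 307 / (6.5394 × 0.8662) = 54.197 kgf·cm.

54.2 kgf·cm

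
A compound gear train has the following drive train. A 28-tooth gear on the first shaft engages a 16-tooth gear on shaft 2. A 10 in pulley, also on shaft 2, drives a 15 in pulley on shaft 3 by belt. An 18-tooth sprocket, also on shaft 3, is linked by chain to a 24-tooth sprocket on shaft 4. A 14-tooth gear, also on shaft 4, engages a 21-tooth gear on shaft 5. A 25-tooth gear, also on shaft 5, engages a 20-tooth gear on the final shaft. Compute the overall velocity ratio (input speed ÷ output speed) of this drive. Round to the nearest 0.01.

Each stage contributes driven/driver: gear mesh 16/28 = 0.57143, belt 15/10 = 1.5, chain 24/18 = 1.3333, gear mesh 21/14 = 1.5, gear mesh 20/25 = 0.8.
Overall: 0.57143 × 1.5 × 1.3333 × 1.5 × 0.8 = 1.3714.

1.37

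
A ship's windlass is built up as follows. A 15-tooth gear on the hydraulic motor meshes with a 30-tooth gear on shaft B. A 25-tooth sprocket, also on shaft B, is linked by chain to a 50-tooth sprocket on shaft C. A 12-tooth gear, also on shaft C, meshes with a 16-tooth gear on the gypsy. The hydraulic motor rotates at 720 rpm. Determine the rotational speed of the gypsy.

135 rpm

Gear mesh: ratio = 30/15 = 2, so shaft B turns at 720 / 2 = 360 rpm.
Chain: ratio = 50/25 = 2, so shaft C turns at 360 / 2 = 180 rpm.
Gear mesh: ratio = 16/12 = 1.3333, so the gypsy turns at 180 / 1.3333 = 135 rpm.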